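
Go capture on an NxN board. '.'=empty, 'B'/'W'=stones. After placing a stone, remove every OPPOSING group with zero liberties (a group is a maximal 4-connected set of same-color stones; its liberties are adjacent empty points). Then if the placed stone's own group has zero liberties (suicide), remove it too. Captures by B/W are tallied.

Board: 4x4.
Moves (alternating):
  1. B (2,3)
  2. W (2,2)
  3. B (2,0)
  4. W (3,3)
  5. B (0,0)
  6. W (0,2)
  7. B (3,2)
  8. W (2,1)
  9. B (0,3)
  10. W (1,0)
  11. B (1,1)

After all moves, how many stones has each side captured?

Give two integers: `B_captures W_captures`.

Move 1: B@(2,3) -> caps B=0 W=0
Move 2: W@(2,2) -> caps B=0 W=0
Move 3: B@(2,0) -> caps B=0 W=0
Move 4: W@(3,3) -> caps B=0 W=0
Move 5: B@(0,0) -> caps B=0 W=0
Move 6: W@(0,2) -> caps B=0 W=0
Move 7: B@(3,2) -> caps B=1 W=0
Move 8: W@(2,1) -> caps B=1 W=0
Move 9: B@(0,3) -> caps B=1 W=0
Move 10: W@(1,0) -> caps B=1 W=0
Move 11: B@(1,1) -> caps B=2 W=0

Answer: 2 0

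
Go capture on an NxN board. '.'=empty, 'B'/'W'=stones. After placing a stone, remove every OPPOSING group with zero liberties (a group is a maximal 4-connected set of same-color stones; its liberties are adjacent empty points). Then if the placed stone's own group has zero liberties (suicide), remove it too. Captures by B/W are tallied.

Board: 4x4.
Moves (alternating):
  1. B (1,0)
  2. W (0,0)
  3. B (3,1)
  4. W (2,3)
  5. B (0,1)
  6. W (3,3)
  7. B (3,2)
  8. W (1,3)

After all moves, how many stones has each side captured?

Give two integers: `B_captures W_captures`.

Answer: 1 0

Derivation:
Move 1: B@(1,0) -> caps B=0 W=0
Move 2: W@(0,0) -> caps B=0 W=0
Move 3: B@(3,1) -> caps B=0 W=0
Move 4: W@(2,3) -> caps B=0 W=0
Move 5: B@(0,1) -> caps B=1 W=0
Move 6: W@(3,3) -> caps B=1 W=0
Move 7: B@(3,2) -> caps B=1 W=0
Move 8: W@(1,3) -> caps B=1 W=0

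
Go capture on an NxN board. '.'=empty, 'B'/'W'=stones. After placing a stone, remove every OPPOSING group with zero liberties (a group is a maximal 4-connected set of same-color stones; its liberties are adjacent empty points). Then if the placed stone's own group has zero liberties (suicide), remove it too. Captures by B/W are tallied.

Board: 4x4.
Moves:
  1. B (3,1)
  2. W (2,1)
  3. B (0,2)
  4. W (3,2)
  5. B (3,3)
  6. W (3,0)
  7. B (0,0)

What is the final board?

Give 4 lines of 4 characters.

Answer: B.B.
....
.W..
W.WB

Derivation:
Move 1: B@(3,1) -> caps B=0 W=0
Move 2: W@(2,1) -> caps B=0 W=0
Move 3: B@(0,2) -> caps B=0 W=0
Move 4: W@(3,2) -> caps B=0 W=0
Move 5: B@(3,3) -> caps B=0 W=0
Move 6: W@(3,0) -> caps B=0 W=1
Move 7: B@(0,0) -> caps B=0 W=1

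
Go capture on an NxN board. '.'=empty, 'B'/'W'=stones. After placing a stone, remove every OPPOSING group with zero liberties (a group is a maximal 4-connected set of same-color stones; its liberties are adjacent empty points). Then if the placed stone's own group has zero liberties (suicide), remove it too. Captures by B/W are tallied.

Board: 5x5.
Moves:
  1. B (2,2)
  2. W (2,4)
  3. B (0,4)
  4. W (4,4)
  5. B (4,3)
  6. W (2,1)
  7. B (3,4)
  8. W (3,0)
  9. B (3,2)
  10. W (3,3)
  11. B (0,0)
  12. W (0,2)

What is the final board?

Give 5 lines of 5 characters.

Move 1: B@(2,2) -> caps B=0 W=0
Move 2: W@(2,4) -> caps B=0 W=0
Move 3: B@(0,4) -> caps B=0 W=0
Move 4: W@(4,4) -> caps B=0 W=0
Move 5: B@(4,3) -> caps B=0 W=0
Move 6: W@(2,1) -> caps B=0 W=0
Move 7: B@(3,4) -> caps B=1 W=0
Move 8: W@(3,0) -> caps B=1 W=0
Move 9: B@(3,2) -> caps B=1 W=0
Move 10: W@(3,3) -> caps B=1 W=0
Move 11: B@(0,0) -> caps B=1 W=0
Move 12: W@(0,2) -> caps B=1 W=0

Answer: B.W.B
.....
.WB.W
W.BWB
...B.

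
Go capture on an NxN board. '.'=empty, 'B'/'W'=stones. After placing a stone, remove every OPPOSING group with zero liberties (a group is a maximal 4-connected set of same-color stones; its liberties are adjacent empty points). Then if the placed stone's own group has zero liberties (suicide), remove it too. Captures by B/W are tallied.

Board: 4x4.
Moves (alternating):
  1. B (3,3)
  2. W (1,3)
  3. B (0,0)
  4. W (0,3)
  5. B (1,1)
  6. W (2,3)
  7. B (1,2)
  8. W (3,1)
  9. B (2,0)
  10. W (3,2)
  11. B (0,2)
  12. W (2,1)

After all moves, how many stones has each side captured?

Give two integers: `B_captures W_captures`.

Answer: 0 1

Derivation:
Move 1: B@(3,3) -> caps B=0 W=0
Move 2: W@(1,3) -> caps B=0 W=0
Move 3: B@(0,0) -> caps B=0 W=0
Move 4: W@(0,3) -> caps B=0 W=0
Move 5: B@(1,1) -> caps B=0 W=0
Move 6: W@(2,3) -> caps B=0 W=0
Move 7: B@(1,2) -> caps B=0 W=0
Move 8: W@(3,1) -> caps B=0 W=0
Move 9: B@(2,0) -> caps B=0 W=0
Move 10: W@(3,2) -> caps B=0 W=1
Move 11: B@(0,2) -> caps B=0 W=1
Move 12: W@(2,1) -> caps B=0 W=1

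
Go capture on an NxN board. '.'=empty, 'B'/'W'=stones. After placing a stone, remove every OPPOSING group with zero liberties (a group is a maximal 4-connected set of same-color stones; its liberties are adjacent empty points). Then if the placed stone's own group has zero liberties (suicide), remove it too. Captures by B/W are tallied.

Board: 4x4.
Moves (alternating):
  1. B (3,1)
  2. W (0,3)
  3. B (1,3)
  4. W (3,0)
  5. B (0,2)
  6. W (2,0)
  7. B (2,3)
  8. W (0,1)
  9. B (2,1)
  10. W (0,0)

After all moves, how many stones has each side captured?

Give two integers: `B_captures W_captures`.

Move 1: B@(3,1) -> caps B=0 W=0
Move 2: W@(0,3) -> caps B=0 W=0
Move 3: B@(1,3) -> caps B=0 W=0
Move 4: W@(3,0) -> caps B=0 W=0
Move 5: B@(0,2) -> caps B=1 W=0
Move 6: W@(2,0) -> caps B=1 W=0
Move 7: B@(2,3) -> caps B=1 W=0
Move 8: W@(0,1) -> caps B=1 W=0
Move 9: B@(2,1) -> caps B=1 W=0
Move 10: W@(0,0) -> caps B=1 W=0

Answer: 1 0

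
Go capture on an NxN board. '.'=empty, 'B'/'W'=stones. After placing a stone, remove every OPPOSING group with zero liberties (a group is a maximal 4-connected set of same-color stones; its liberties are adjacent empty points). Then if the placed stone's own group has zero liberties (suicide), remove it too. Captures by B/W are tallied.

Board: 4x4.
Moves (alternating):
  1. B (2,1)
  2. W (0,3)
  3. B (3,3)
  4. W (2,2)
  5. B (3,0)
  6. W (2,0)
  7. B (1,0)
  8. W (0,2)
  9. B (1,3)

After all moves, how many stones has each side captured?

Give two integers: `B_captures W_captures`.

Answer: 1 0

Derivation:
Move 1: B@(2,1) -> caps B=0 W=0
Move 2: W@(0,3) -> caps B=0 W=0
Move 3: B@(3,3) -> caps B=0 W=0
Move 4: W@(2,2) -> caps B=0 W=0
Move 5: B@(3,0) -> caps B=0 W=0
Move 6: W@(2,0) -> caps B=0 W=0
Move 7: B@(1,0) -> caps B=1 W=0
Move 8: W@(0,2) -> caps B=1 W=0
Move 9: B@(1,3) -> caps B=1 W=0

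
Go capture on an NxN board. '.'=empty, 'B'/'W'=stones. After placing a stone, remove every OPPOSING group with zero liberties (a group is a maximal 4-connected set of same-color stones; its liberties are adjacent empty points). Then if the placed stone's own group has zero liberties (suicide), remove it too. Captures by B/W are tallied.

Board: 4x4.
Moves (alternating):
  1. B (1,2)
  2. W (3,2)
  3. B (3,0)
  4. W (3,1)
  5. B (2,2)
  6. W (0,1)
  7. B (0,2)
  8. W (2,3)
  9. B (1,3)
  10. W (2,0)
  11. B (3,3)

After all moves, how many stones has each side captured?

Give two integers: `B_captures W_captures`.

Move 1: B@(1,2) -> caps B=0 W=0
Move 2: W@(3,2) -> caps B=0 W=0
Move 3: B@(3,0) -> caps B=0 W=0
Move 4: W@(3,1) -> caps B=0 W=0
Move 5: B@(2,2) -> caps B=0 W=0
Move 6: W@(0,1) -> caps B=0 W=0
Move 7: B@(0,2) -> caps B=0 W=0
Move 8: W@(2,3) -> caps B=0 W=0
Move 9: B@(1,3) -> caps B=0 W=0
Move 10: W@(2,0) -> caps B=0 W=1
Move 11: B@(3,3) -> caps B=1 W=1

Answer: 1 1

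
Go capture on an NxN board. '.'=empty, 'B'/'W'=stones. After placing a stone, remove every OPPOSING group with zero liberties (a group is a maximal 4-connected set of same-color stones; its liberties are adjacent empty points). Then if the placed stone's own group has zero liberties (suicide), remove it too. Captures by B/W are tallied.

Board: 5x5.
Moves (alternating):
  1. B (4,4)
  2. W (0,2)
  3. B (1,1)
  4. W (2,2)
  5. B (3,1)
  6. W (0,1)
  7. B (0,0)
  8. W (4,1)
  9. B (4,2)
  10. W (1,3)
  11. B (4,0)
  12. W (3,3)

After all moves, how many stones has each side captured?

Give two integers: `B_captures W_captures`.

Move 1: B@(4,4) -> caps B=0 W=0
Move 2: W@(0,2) -> caps B=0 W=0
Move 3: B@(1,1) -> caps B=0 W=0
Move 4: W@(2,2) -> caps B=0 W=0
Move 5: B@(3,1) -> caps B=0 W=0
Move 6: W@(0,1) -> caps B=0 W=0
Move 7: B@(0,0) -> caps B=0 W=0
Move 8: W@(4,1) -> caps B=0 W=0
Move 9: B@(4,2) -> caps B=0 W=0
Move 10: W@(1,3) -> caps B=0 W=0
Move 11: B@(4,0) -> caps B=1 W=0
Move 12: W@(3,3) -> caps B=1 W=0

Answer: 1 0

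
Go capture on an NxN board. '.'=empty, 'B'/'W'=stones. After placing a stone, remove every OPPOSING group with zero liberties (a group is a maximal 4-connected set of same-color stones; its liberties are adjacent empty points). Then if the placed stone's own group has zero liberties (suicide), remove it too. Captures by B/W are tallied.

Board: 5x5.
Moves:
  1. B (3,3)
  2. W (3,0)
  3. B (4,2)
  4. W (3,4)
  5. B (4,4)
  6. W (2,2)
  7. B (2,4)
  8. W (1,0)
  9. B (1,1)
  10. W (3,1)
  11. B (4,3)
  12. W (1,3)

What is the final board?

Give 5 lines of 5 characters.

Answer: .....
WB.W.
..W.B
WW.B.
..BBB

Derivation:
Move 1: B@(3,3) -> caps B=0 W=0
Move 2: W@(3,0) -> caps B=0 W=0
Move 3: B@(4,2) -> caps B=0 W=0
Move 4: W@(3,4) -> caps B=0 W=0
Move 5: B@(4,4) -> caps B=0 W=0
Move 6: W@(2,2) -> caps B=0 W=0
Move 7: B@(2,4) -> caps B=1 W=0
Move 8: W@(1,0) -> caps B=1 W=0
Move 9: B@(1,1) -> caps B=1 W=0
Move 10: W@(3,1) -> caps B=1 W=0
Move 11: B@(4,3) -> caps B=1 W=0
Move 12: W@(1,3) -> caps B=1 W=0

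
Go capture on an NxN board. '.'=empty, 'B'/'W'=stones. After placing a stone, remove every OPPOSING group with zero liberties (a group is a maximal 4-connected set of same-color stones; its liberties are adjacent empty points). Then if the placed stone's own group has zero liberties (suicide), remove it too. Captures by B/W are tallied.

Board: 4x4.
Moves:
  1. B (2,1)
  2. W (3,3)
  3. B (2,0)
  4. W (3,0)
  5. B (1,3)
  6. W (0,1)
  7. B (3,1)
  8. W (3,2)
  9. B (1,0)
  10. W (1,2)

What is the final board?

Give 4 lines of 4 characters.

Move 1: B@(2,1) -> caps B=0 W=0
Move 2: W@(3,3) -> caps B=0 W=0
Move 3: B@(2,0) -> caps B=0 W=0
Move 4: W@(3,0) -> caps B=0 W=0
Move 5: B@(1,3) -> caps B=0 W=0
Move 6: W@(0,1) -> caps B=0 W=0
Move 7: B@(3,1) -> caps B=1 W=0
Move 8: W@(3,2) -> caps B=1 W=0
Move 9: B@(1,0) -> caps B=1 W=0
Move 10: W@(1,2) -> caps B=1 W=0

Answer: .W..
B.WB
BB..
.BWW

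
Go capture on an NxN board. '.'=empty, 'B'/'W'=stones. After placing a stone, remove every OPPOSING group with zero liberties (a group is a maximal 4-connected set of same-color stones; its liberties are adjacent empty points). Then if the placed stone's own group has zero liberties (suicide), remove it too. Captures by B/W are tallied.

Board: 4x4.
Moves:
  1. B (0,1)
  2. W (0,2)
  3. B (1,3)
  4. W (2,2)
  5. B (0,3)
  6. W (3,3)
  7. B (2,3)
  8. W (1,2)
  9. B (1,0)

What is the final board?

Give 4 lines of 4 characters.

Answer: .BW.
B.W.
..W.
...W

Derivation:
Move 1: B@(0,1) -> caps B=0 W=0
Move 2: W@(0,2) -> caps B=0 W=0
Move 3: B@(1,3) -> caps B=0 W=0
Move 4: W@(2,2) -> caps B=0 W=0
Move 5: B@(0,3) -> caps B=0 W=0
Move 6: W@(3,3) -> caps B=0 W=0
Move 7: B@(2,3) -> caps B=0 W=0
Move 8: W@(1,2) -> caps B=0 W=3
Move 9: B@(1,0) -> caps B=0 W=3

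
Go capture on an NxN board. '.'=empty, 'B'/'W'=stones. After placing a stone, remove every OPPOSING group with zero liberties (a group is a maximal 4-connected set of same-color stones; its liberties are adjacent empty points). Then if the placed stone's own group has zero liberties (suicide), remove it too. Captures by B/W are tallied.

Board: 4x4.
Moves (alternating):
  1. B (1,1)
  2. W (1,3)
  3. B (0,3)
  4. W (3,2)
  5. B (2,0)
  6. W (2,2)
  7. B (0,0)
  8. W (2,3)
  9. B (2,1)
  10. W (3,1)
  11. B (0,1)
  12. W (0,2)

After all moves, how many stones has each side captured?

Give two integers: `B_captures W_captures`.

Move 1: B@(1,1) -> caps B=0 W=0
Move 2: W@(1,3) -> caps B=0 W=0
Move 3: B@(0,3) -> caps B=0 W=0
Move 4: W@(3,2) -> caps B=0 W=0
Move 5: B@(2,0) -> caps B=0 W=0
Move 6: W@(2,2) -> caps B=0 W=0
Move 7: B@(0,0) -> caps B=0 W=0
Move 8: W@(2,3) -> caps B=0 W=0
Move 9: B@(2,1) -> caps B=0 W=0
Move 10: W@(3,1) -> caps B=0 W=0
Move 11: B@(0,1) -> caps B=0 W=0
Move 12: W@(0,2) -> caps B=0 W=1

Answer: 0 1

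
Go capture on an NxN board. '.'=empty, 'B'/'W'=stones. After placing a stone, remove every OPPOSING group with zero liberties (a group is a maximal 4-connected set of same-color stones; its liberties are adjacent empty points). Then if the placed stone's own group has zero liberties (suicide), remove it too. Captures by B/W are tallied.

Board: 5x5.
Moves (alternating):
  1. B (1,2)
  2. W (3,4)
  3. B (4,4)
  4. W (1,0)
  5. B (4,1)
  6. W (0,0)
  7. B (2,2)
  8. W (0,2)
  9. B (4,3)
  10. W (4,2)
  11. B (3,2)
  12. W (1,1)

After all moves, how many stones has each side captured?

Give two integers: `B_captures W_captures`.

Answer: 1 0

Derivation:
Move 1: B@(1,2) -> caps B=0 W=0
Move 2: W@(3,4) -> caps B=0 W=0
Move 3: B@(4,4) -> caps B=0 W=0
Move 4: W@(1,0) -> caps B=0 W=0
Move 5: B@(4,1) -> caps B=0 W=0
Move 6: W@(0,0) -> caps B=0 W=0
Move 7: B@(2,2) -> caps B=0 W=0
Move 8: W@(0,2) -> caps B=0 W=0
Move 9: B@(4,3) -> caps B=0 W=0
Move 10: W@(4,2) -> caps B=0 W=0
Move 11: B@(3,2) -> caps B=1 W=0
Move 12: W@(1,1) -> caps B=1 W=0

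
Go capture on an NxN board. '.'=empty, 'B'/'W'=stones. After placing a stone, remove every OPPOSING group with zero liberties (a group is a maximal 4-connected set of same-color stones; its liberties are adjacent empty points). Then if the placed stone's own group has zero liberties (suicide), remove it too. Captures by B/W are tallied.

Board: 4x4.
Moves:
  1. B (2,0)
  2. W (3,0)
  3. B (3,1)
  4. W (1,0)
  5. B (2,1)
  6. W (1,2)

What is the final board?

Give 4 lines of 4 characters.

Move 1: B@(2,0) -> caps B=0 W=0
Move 2: W@(3,0) -> caps B=0 W=0
Move 3: B@(3,1) -> caps B=1 W=0
Move 4: W@(1,0) -> caps B=1 W=0
Move 5: B@(2,1) -> caps B=1 W=0
Move 6: W@(1,2) -> caps B=1 W=0

Answer: ....
W.W.
BB..
.B..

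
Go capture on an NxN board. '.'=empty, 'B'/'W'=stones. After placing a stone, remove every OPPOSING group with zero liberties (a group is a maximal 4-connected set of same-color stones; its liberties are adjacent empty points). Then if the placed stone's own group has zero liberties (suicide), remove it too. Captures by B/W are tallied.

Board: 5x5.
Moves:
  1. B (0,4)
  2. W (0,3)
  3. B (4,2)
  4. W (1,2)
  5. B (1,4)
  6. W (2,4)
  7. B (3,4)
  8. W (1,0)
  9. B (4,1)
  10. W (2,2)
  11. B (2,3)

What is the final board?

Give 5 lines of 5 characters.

Move 1: B@(0,4) -> caps B=0 W=0
Move 2: W@(0,3) -> caps B=0 W=0
Move 3: B@(4,2) -> caps B=0 W=0
Move 4: W@(1,2) -> caps B=0 W=0
Move 5: B@(1,4) -> caps B=0 W=0
Move 6: W@(2,4) -> caps B=0 W=0
Move 7: B@(3,4) -> caps B=0 W=0
Move 8: W@(1,0) -> caps B=0 W=0
Move 9: B@(4,1) -> caps B=0 W=0
Move 10: W@(2,2) -> caps B=0 W=0
Move 11: B@(2,3) -> caps B=1 W=0

Answer: ...WB
W.W.B
..WB.
....B
.BB..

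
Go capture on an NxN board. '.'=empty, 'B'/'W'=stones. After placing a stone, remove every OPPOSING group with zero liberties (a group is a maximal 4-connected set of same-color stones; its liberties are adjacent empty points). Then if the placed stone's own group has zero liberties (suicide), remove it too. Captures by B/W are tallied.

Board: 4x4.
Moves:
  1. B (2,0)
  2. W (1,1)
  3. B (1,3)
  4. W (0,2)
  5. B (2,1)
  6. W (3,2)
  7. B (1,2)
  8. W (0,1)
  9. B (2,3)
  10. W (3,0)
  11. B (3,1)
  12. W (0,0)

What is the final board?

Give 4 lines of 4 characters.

Move 1: B@(2,0) -> caps B=0 W=0
Move 2: W@(1,1) -> caps B=0 W=0
Move 3: B@(1,3) -> caps B=0 W=0
Move 4: W@(0,2) -> caps B=0 W=0
Move 5: B@(2,1) -> caps B=0 W=0
Move 6: W@(3,2) -> caps B=0 W=0
Move 7: B@(1,2) -> caps B=0 W=0
Move 8: W@(0,1) -> caps B=0 W=0
Move 9: B@(2,3) -> caps B=0 W=0
Move 10: W@(3,0) -> caps B=0 W=0
Move 11: B@(3,1) -> caps B=1 W=0
Move 12: W@(0,0) -> caps B=1 W=0

Answer: WWW.
.WBB
BB.B
.BW.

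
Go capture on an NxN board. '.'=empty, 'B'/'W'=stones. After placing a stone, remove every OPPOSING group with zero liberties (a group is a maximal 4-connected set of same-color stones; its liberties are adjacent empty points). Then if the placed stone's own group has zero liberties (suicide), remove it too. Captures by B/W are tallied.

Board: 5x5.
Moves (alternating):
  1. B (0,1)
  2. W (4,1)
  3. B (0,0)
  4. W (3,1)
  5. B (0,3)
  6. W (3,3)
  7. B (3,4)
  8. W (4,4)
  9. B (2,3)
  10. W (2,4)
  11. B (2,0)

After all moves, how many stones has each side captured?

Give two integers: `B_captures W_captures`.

Answer: 0 1

Derivation:
Move 1: B@(0,1) -> caps B=0 W=0
Move 2: W@(4,1) -> caps B=0 W=0
Move 3: B@(0,0) -> caps B=0 W=0
Move 4: W@(3,1) -> caps B=0 W=0
Move 5: B@(0,3) -> caps B=0 W=0
Move 6: W@(3,3) -> caps B=0 W=0
Move 7: B@(3,4) -> caps B=0 W=0
Move 8: W@(4,4) -> caps B=0 W=0
Move 9: B@(2,3) -> caps B=0 W=0
Move 10: W@(2,4) -> caps B=0 W=1
Move 11: B@(2,0) -> caps B=0 W=1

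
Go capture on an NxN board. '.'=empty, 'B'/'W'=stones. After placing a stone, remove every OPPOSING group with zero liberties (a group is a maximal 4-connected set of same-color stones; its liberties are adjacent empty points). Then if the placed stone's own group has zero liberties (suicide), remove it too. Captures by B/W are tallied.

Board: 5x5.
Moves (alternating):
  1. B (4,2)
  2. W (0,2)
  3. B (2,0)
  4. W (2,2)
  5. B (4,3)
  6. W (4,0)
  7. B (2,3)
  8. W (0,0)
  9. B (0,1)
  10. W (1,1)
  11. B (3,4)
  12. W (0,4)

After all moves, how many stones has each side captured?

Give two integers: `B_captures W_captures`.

Move 1: B@(4,2) -> caps B=0 W=0
Move 2: W@(0,2) -> caps B=0 W=0
Move 3: B@(2,0) -> caps B=0 W=0
Move 4: W@(2,2) -> caps B=0 W=0
Move 5: B@(4,3) -> caps B=0 W=0
Move 6: W@(4,0) -> caps B=0 W=0
Move 7: B@(2,3) -> caps B=0 W=0
Move 8: W@(0,0) -> caps B=0 W=0
Move 9: B@(0,1) -> caps B=0 W=0
Move 10: W@(1,1) -> caps B=0 W=1
Move 11: B@(3,4) -> caps B=0 W=1
Move 12: W@(0,4) -> caps B=0 W=1

Answer: 0 1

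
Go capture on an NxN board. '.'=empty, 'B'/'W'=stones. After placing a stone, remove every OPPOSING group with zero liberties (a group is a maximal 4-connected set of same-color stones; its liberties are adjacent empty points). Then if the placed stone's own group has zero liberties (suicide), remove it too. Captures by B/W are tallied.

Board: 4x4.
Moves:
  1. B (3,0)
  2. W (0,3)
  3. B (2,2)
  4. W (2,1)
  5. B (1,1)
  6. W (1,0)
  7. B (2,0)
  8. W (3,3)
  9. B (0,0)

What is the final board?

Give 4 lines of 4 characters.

Answer: B..W
.B..
BWB.
B..W

Derivation:
Move 1: B@(3,0) -> caps B=0 W=0
Move 2: W@(0,3) -> caps B=0 W=0
Move 3: B@(2,2) -> caps B=0 W=0
Move 4: W@(2,1) -> caps B=0 W=0
Move 5: B@(1,1) -> caps B=0 W=0
Move 6: W@(1,0) -> caps B=0 W=0
Move 7: B@(2,0) -> caps B=0 W=0
Move 8: W@(3,3) -> caps B=0 W=0
Move 9: B@(0,0) -> caps B=1 W=0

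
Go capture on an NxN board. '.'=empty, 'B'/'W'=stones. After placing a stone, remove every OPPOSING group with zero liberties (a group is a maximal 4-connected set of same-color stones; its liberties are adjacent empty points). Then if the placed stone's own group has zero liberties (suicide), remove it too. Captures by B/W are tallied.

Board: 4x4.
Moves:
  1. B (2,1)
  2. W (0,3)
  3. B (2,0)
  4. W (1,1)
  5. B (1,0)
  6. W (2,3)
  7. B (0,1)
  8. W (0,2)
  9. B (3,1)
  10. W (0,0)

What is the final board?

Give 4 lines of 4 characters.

Move 1: B@(2,1) -> caps B=0 W=0
Move 2: W@(0,3) -> caps B=0 W=0
Move 3: B@(2,0) -> caps B=0 W=0
Move 4: W@(1,1) -> caps B=0 W=0
Move 5: B@(1,0) -> caps B=0 W=0
Move 6: W@(2,3) -> caps B=0 W=0
Move 7: B@(0,1) -> caps B=0 W=0
Move 8: W@(0,2) -> caps B=0 W=0
Move 9: B@(3,1) -> caps B=0 W=0
Move 10: W@(0,0) -> caps B=0 W=1

Answer: W.WW
BW..
BB.W
.B..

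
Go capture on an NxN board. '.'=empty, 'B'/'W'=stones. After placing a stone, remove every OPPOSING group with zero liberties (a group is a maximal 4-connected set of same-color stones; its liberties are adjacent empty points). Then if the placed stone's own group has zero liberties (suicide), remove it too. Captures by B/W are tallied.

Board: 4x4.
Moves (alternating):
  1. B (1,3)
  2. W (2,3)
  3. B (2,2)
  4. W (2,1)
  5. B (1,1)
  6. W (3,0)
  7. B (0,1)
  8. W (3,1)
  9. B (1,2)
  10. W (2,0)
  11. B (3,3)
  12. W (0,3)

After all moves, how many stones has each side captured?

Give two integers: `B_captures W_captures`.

Answer: 1 0

Derivation:
Move 1: B@(1,3) -> caps B=0 W=0
Move 2: W@(2,3) -> caps B=0 W=0
Move 3: B@(2,2) -> caps B=0 W=0
Move 4: W@(2,1) -> caps B=0 W=0
Move 5: B@(1,1) -> caps B=0 W=0
Move 6: W@(3,0) -> caps B=0 W=0
Move 7: B@(0,1) -> caps B=0 W=0
Move 8: W@(3,1) -> caps B=0 W=0
Move 9: B@(1,2) -> caps B=0 W=0
Move 10: W@(2,0) -> caps B=0 W=0
Move 11: B@(3,3) -> caps B=1 W=0
Move 12: W@(0,3) -> caps B=1 W=0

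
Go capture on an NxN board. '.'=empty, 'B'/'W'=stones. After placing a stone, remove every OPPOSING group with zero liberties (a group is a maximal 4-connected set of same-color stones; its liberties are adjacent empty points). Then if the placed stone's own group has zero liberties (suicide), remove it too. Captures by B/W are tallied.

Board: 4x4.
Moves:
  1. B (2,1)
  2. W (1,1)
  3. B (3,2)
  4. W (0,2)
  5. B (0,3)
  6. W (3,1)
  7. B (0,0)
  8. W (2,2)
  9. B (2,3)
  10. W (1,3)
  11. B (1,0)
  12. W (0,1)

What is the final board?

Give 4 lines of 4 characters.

Answer: BWW.
BW.W
.BWB
.WB.

Derivation:
Move 1: B@(2,1) -> caps B=0 W=0
Move 2: W@(1,1) -> caps B=0 W=0
Move 3: B@(3,2) -> caps B=0 W=0
Move 4: W@(0,2) -> caps B=0 W=0
Move 5: B@(0,3) -> caps B=0 W=0
Move 6: W@(3,1) -> caps B=0 W=0
Move 7: B@(0,0) -> caps B=0 W=0
Move 8: W@(2,2) -> caps B=0 W=0
Move 9: B@(2,3) -> caps B=0 W=0
Move 10: W@(1,3) -> caps B=0 W=1
Move 11: B@(1,0) -> caps B=0 W=1
Move 12: W@(0,1) -> caps B=0 W=1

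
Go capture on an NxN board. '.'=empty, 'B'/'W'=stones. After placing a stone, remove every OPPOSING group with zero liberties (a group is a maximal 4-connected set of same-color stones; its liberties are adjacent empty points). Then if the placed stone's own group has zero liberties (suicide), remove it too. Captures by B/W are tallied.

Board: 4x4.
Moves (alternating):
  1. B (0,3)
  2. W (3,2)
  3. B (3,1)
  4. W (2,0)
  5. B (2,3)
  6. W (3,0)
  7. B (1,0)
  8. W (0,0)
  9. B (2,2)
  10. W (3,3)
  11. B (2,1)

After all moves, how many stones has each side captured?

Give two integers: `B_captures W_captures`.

Answer: 2 0

Derivation:
Move 1: B@(0,3) -> caps B=0 W=0
Move 2: W@(3,2) -> caps B=0 W=0
Move 3: B@(3,1) -> caps B=0 W=0
Move 4: W@(2,0) -> caps B=0 W=0
Move 5: B@(2,3) -> caps B=0 W=0
Move 6: W@(3,0) -> caps B=0 W=0
Move 7: B@(1,0) -> caps B=0 W=0
Move 8: W@(0,0) -> caps B=0 W=0
Move 9: B@(2,2) -> caps B=0 W=0
Move 10: W@(3,3) -> caps B=0 W=0
Move 11: B@(2,1) -> caps B=2 W=0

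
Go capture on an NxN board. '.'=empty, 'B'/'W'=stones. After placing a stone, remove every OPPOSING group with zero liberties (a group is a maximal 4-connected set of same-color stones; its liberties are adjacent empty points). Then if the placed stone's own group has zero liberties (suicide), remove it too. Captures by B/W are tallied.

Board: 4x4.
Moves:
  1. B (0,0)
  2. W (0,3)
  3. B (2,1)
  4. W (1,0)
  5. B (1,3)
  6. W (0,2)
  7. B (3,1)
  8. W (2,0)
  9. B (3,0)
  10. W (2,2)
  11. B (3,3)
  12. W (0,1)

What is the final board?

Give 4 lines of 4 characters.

Move 1: B@(0,0) -> caps B=0 W=0
Move 2: W@(0,3) -> caps B=0 W=0
Move 3: B@(2,1) -> caps B=0 W=0
Move 4: W@(1,0) -> caps B=0 W=0
Move 5: B@(1,3) -> caps B=0 W=0
Move 6: W@(0,2) -> caps B=0 W=0
Move 7: B@(3,1) -> caps B=0 W=0
Move 8: W@(2,0) -> caps B=0 W=0
Move 9: B@(3,0) -> caps B=0 W=0
Move 10: W@(2,2) -> caps B=0 W=0
Move 11: B@(3,3) -> caps B=0 W=0
Move 12: W@(0,1) -> caps B=0 W=1

Answer: .WWW
W..B
WBW.
BB.B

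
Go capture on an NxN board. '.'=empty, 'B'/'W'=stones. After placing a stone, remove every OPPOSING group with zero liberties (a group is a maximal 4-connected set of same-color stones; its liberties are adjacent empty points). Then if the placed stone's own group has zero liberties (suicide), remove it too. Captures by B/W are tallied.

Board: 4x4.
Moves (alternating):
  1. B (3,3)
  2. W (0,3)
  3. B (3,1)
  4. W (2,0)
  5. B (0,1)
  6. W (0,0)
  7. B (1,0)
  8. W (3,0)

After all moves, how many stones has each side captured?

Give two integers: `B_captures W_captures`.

Move 1: B@(3,3) -> caps B=0 W=0
Move 2: W@(0,3) -> caps B=0 W=0
Move 3: B@(3,1) -> caps B=0 W=0
Move 4: W@(2,0) -> caps B=0 W=0
Move 5: B@(0,1) -> caps B=0 W=0
Move 6: W@(0,0) -> caps B=0 W=0
Move 7: B@(1,0) -> caps B=1 W=0
Move 8: W@(3,0) -> caps B=1 W=0

Answer: 1 0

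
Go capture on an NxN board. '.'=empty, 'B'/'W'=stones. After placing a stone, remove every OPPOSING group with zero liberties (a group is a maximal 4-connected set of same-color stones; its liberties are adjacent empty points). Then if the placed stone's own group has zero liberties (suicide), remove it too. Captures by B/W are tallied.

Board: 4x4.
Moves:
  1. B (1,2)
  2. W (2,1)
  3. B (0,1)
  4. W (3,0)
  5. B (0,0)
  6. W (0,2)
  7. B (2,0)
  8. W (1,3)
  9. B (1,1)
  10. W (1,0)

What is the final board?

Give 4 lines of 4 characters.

Answer: BBW.
WBBW
.W..
W...

Derivation:
Move 1: B@(1,2) -> caps B=0 W=0
Move 2: W@(2,1) -> caps B=0 W=0
Move 3: B@(0,1) -> caps B=0 W=0
Move 4: W@(3,0) -> caps B=0 W=0
Move 5: B@(0,0) -> caps B=0 W=0
Move 6: W@(0,2) -> caps B=0 W=0
Move 7: B@(2,0) -> caps B=0 W=0
Move 8: W@(1,3) -> caps B=0 W=0
Move 9: B@(1,1) -> caps B=0 W=0
Move 10: W@(1,0) -> caps B=0 W=1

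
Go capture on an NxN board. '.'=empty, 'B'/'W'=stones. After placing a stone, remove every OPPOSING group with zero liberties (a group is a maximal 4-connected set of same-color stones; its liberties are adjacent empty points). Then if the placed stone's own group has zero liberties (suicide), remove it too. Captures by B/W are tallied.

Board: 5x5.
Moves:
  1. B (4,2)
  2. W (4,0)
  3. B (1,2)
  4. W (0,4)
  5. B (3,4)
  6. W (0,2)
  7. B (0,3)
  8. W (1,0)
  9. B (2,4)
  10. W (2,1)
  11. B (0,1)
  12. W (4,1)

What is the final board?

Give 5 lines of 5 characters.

Move 1: B@(4,2) -> caps B=0 W=0
Move 2: W@(4,0) -> caps B=0 W=0
Move 3: B@(1,2) -> caps B=0 W=0
Move 4: W@(0,4) -> caps B=0 W=0
Move 5: B@(3,4) -> caps B=0 W=0
Move 6: W@(0,2) -> caps B=0 W=0
Move 7: B@(0,3) -> caps B=0 W=0
Move 8: W@(1,0) -> caps B=0 W=0
Move 9: B@(2,4) -> caps B=0 W=0
Move 10: W@(2,1) -> caps B=0 W=0
Move 11: B@(0,1) -> caps B=1 W=0
Move 12: W@(4,1) -> caps B=1 W=0

Answer: .B.BW
W.B..
.W..B
....B
WWB..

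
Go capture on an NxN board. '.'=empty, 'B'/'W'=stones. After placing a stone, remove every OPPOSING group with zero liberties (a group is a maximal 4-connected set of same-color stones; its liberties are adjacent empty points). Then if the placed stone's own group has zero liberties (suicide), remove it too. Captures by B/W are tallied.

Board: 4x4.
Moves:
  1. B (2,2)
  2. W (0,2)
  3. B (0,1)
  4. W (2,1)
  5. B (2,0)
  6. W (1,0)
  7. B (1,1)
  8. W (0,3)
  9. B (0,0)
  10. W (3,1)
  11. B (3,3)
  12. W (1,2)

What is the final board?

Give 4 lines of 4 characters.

Move 1: B@(2,2) -> caps B=0 W=0
Move 2: W@(0,2) -> caps B=0 W=0
Move 3: B@(0,1) -> caps B=0 W=0
Move 4: W@(2,1) -> caps B=0 W=0
Move 5: B@(2,0) -> caps B=0 W=0
Move 6: W@(1,0) -> caps B=0 W=0
Move 7: B@(1,1) -> caps B=0 W=0
Move 8: W@(0,3) -> caps B=0 W=0
Move 9: B@(0,0) -> caps B=1 W=0
Move 10: W@(3,1) -> caps B=1 W=0
Move 11: B@(3,3) -> caps B=1 W=0
Move 12: W@(1,2) -> caps B=1 W=0

Answer: BBWW
.BW.
BWB.
.W.B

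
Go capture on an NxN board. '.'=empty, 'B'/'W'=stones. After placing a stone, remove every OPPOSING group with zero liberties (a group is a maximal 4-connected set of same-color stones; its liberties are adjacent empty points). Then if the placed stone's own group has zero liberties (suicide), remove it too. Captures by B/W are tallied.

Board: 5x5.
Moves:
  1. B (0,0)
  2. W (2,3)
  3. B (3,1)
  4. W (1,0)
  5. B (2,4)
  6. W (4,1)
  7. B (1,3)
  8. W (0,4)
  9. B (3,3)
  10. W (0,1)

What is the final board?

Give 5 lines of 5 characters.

Answer: .W..W
W..B.
...WB
.B.B.
.W...

Derivation:
Move 1: B@(0,0) -> caps B=0 W=0
Move 2: W@(2,3) -> caps B=0 W=0
Move 3: B@(3,1) -> caps B=0 W=0
Move 4: W@(1,0) -> caps B=0 W=0
Move 5: B@(2,4) -> caps B=0 W=0
Move 6: W@(4,1) -> caps B=0 W=0
Move 7: B@(1,3) -> caps B=0 W=0
Move 8: W@(0,4) -> caps B=0 W=0
Move 9: B@(3,3) -> caps B=0 W=0
Move 10: W@(0,1) -> caps B=0 W=1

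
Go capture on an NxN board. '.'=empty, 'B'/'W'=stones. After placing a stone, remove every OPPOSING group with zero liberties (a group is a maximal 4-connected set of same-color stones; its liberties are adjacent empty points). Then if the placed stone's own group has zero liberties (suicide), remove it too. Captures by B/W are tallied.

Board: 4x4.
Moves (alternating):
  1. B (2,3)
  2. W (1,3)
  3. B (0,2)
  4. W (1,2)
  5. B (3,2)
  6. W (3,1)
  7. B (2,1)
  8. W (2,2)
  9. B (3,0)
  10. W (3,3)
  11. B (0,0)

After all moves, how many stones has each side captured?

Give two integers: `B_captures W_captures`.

Answer: 1 1

Derivation:
Move 1: B@(2,3) -> caps B=0 W=0
Move 2: W@(1,3) -> caps B=0 W=0
Move 3: B@(0,2) -> caps B=0 W=0
Move 4: W@(1,2) -> caps B=0 W=0
Move 5: B@(3,2) -> caps B=0 W=0
Move 6: W@(3,1) -> caps B=0 W=0
Move 7: B@(2,1) -> caps B=0 W=0
Move 8: W@(2,2) -> caps B=0 W=0
Move 9: B@(3,0) -> caps B=1 W=0
Move 10: W@(3,3) -> caps B=1 W=1
Move 11: B@(0,0) -> caps B=1 W=1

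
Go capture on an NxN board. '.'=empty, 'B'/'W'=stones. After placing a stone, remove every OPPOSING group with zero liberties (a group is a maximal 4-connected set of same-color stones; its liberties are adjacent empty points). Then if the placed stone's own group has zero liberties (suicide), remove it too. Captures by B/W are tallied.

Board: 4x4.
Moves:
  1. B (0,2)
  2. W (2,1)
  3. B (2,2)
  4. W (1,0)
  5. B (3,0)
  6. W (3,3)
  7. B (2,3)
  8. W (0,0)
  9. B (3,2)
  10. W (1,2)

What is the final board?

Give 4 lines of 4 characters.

Answer: W.B.
W.W.
.WBB
B.B.

Derivation:
Move 1: B@(0,2) -> caps B=0 W=0
Move 2: W@(2,1) -> caps B=0 W=0
Move 3: B@(2,2) -> caps B=0 W=0
Move 4: W@(1,0) -> caps B=0 W=0
Move 5: B@(3,0) -> caps B=0 W=0
Move 6: W@(3,3) -> caps B=0 W=0
Move 7: B@(2,3) -> caps B=0 W=0
Move 8: W@(0,0) -> caps B=0 W=0
Move 9: B@(3,2) -> caps B=1 W=0
Move 10: W@(1,2) -> caps B=1 W=0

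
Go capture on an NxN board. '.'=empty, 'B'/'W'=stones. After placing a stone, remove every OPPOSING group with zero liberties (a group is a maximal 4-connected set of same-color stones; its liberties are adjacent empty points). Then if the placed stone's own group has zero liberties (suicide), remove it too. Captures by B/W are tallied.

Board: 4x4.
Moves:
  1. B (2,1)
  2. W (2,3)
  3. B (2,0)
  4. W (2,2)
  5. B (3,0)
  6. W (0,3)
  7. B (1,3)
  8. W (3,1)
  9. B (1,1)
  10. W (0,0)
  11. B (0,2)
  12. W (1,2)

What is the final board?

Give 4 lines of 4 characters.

Answer: W.B.
.BWB
BBWW
BW..

Derivation:
Move 1: B@(2,1) -> caps B=0 W=0
Move 2: W@(2,3) -> caps B=0 W=0
Move 3: B@(2,0) -> caps B=0 W=0
Move 4: W@(2,2) -> caps B=0 W=0
Move 5: B@(3,0) -> caps B=0 W=0
Move 6: W@(0,3) -> caps B=0 W=0
Move 7: B@(1,3) -> caps B=0 W=0
Move 8: W@(3,1) -> caps B=0 W=0
Move 9: B@(1,1) -> caps B=0 W=0
Move 10: W@(0,0) -> caps B=0 W=0
Move 11: B@(0,2) -> caps B=1 W=0
Move 12: W@(1,2) -> caps B=1 W=0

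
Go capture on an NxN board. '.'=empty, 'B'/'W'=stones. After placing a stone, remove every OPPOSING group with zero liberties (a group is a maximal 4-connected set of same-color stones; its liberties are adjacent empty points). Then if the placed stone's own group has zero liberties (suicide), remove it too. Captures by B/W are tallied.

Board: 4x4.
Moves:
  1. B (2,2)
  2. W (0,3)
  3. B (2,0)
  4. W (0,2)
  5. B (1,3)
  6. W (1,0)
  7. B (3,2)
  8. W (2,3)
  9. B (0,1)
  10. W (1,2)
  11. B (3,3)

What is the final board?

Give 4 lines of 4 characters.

Move 1: B@(2,2) -> caps B=0 W=0
Move 2: W@(0,3) -> caps B=0 W=0
Move 3: B@(2,0) -> caps B=0 W=0
Move 4: W@(0,2) -> caps B=0 W=0
Move 5: B@(1,3) -> caps B=0 W=0
Move 6: W@(1,0) -> caps B=0 W=0
Move 7: B@(3,2) -> caps B=0 W=0
Move 8: W@(2,3) -> caps B=0 W=0
Move 9: B@(0,1) -> caps B=0 W=0
Move 10: W@(1,2) -> caps B=0 W=1
Move 11: B@(3,3) -> caps B=0 W=1

Answer: .BWW
W.W.
B.BW
..BB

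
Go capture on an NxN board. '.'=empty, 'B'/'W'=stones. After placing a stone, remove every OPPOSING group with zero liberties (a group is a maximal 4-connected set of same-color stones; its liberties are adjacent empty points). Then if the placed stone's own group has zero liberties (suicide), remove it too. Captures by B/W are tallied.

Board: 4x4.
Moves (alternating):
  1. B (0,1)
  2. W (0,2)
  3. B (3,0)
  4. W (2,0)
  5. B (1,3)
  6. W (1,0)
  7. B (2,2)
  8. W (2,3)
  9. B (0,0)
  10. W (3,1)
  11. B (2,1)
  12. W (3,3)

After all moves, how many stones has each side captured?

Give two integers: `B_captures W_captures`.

Answer: 0 1

Derivation:
Move 1: B@(0,1) -> caps B=0 W=0
Move 2: W@(0,2) -> caps B=0 W=0
Move 3: B@(3,0) -> caps B=0 W=0
Move 4: W@(2,0) -> caps B=0 W=0
Move 5: B@(1,3) -> caps B=0 W=0
Move 6: W@(1,0) -> caps B=0 W=0
Move 7: B@(2,2) -> caps B=0 W=0
Move 8: W@(2,3) -> caps B=0 W=0
Move 9: B@(0,0) -> caps B=0 W=0
Move 10: W@(3,1) -> caps B=0 W=1
Move 11: B@(2,1) -> caps B=0 W=1
Move 12: W@(3,3) -> caps B=0 W=1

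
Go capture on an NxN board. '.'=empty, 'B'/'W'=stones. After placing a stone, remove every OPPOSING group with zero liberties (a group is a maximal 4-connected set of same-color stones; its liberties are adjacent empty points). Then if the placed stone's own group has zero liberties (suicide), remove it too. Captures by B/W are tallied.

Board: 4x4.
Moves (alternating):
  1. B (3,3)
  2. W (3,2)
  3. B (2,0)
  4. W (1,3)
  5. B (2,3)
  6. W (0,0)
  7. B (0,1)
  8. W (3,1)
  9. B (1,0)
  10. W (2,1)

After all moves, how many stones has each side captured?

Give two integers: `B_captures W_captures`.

Answer: 1 0

Derivation:
Move 1: B@(3,3) -> caps B=0 W=0
Move 2: W@(3,2) -> caps B=0 W=0
Move 3: B@(2,0) -> caps B=0 W=0
Move 4: W@(1,3) -> caps B=0 W=0
Move 5: B@(2,3) -> caps B=0 W=0
Move 6: W@(0,0) -> caps B=0 W=0
Move 7: B@(0,1) -> caps B=0 W=0
Move 8: W@(3,1) -> caps B=0 W=0
Move 9: B@(1,0) -> caps B=1 W=0
Move 10: W@(2,1) -> caps B=1 W=0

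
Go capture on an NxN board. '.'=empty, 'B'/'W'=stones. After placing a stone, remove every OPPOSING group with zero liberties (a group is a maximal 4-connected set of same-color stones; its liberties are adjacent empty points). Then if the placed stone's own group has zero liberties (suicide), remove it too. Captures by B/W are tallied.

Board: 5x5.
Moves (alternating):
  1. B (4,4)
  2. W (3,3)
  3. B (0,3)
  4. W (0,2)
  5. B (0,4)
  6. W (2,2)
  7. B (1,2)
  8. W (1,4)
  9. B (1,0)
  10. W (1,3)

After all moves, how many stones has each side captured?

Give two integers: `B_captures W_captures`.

Answer: 0 2

Derivation:
Move 1: B@(4,4) -> caps B=0 W=0
Move 2: W@(3,3) -> caps B=0 W=0
Move 3: B@(0,3) -> caps B=0 W=0
Move 4: W@(0,2) -> caps B=0 W=0
Move 5: B@(0,4) -> caps B=0 W=0
Move 6: W@(2,2) -> caps B=0 W=0
Move 7: B@(1,2) -> caps B=0 W=0
Move 8: W@(1,4) -> caps B=0 W=0
Move 9: B@(1,0) -> caps B=0 W=0
Move 10: W@(1,3) -> caps B=0 W=2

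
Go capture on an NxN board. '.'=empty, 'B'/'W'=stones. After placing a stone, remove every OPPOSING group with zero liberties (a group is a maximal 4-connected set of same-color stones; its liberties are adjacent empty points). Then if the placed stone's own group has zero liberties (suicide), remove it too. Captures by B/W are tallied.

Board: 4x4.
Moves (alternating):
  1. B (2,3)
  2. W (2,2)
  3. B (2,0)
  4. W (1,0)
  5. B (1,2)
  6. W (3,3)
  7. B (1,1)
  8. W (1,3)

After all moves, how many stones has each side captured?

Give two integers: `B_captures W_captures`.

Answer: 0 1

Derivation:
Move 1: B@(2,3) -> caps B=0 W=0
Move 2: W@(2,2) -> caps B=0 W=0
Move 3: B@(2,0) -> caps B=0 W=0
Move 4: W@(1,0) -> caps B=0 W=0
Move 5: B@(1,2) -> caps B=0 W=0
Move 6: W@(3,3) -> caps B=0 W=0
Move 7: B@(1,1) -> caps B=0 W=0
Move 8: W@(1,3) -> caps B=0 W=1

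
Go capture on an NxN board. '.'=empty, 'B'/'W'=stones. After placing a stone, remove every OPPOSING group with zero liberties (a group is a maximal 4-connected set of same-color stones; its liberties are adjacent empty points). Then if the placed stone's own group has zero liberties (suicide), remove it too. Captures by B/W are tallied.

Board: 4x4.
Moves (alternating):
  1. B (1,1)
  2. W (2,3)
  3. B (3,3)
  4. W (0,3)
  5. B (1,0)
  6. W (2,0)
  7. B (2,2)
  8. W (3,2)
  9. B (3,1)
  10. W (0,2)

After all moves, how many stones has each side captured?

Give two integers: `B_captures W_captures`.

Move 1: B@(1,1) -> caps B=0 W=0
Move 2: W@(2,3) -> caps B=0 W=0
Move 3: B@(3,3) -> caps B=0 W=0
Move 4: W@(0,3) -> caps B=0 W=0
Move 5: B@(1,0) -> caps B=0 W=0
Move 6: W@(2,0) -> caps B=0 W=0
Move 7: B@(2,2) -> caps B=0 W=0
Move 8: W@(3,2) -> caps B=0 W=1
Move 9: B@(3,1) -> caps B=0 W=1
Move 10: W@(0,2) -> caps B=0 W=1

Answer: 0 1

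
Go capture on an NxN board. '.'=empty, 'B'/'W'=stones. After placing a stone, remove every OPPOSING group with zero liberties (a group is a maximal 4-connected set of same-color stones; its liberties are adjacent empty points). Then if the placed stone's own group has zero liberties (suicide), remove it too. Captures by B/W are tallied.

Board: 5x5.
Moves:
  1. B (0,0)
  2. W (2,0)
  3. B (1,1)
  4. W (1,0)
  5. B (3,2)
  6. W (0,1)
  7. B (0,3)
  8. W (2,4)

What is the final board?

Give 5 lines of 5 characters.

Move 1: B@(0,0) -> caps B=0 W=0
Move 2: W@(2,0) -> caps B=0 W=0
Move 3: B@(1,1) -> caps B=0 W=0
Move 4: W@(1,0) -> caps B=0 W=0
Move 5: B@(3,2) -> caps B=0 W=0
Move 6: W@(0,1) -> caps B=0 W=1
Move 7: B@(0,3) -> caps B=0 W=1
Move 8: W@(2,4) -> caps B=0 W=1

Answer: .W.B.
WB...
W...W
..B..
.....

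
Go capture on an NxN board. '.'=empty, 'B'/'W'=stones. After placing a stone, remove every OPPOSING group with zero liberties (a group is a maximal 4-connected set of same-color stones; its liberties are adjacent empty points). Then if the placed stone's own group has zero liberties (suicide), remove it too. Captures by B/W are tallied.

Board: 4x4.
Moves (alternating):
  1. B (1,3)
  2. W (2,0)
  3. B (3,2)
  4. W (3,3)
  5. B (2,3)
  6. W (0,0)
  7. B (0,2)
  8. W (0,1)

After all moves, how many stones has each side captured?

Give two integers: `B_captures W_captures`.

Move 1: B@(1,3) -> caps B=0 W=0
Move 2: W@(2,0) -> caps B=0 W=0
Move 3: B@(3,2) -> caps B=0 W=0
Move 4: W@(3,3) -> caps B=0 W=0
Move 5: B@(2,3) -> caps B=1 W=0
Move 6: W@(0,0) -> caps B=1 W=0
Move 7: B@(0,2) -> caps B=1 W=0
Move 8: W@(0,1) -> caps B=1 W=0

Answer: 1 0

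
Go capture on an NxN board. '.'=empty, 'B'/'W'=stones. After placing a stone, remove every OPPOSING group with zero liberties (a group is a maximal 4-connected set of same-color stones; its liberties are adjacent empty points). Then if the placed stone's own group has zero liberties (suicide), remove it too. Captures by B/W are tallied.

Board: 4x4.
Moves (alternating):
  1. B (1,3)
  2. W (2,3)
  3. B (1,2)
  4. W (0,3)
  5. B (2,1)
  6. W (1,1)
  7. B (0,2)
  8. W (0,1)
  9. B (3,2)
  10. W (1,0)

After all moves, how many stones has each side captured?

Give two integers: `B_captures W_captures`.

Answer: 1 0

Derivation:
Move 1: B@(1,3) -> caps B=0 W=0
Move 2: W@(2,3) -> caps B=0 W=0
Move 3: B@(1,2) -> caps B=0 W=0
Move 4: W@(0,3) -> caps B=0 W=0
Move 5: B@(2,1) -> caps B=0 W=0
Move 6: W@(1,1) -> caps B=0 W=0
Move 7: B@(0,2) -> caps B=1 W=0
Move 8: W@(0,1) -> caps B=1 W=0
Move 9: B@(3,2) -> caps B=1 W=0
Move 10: W@(1,0) -> caps B=1 W=0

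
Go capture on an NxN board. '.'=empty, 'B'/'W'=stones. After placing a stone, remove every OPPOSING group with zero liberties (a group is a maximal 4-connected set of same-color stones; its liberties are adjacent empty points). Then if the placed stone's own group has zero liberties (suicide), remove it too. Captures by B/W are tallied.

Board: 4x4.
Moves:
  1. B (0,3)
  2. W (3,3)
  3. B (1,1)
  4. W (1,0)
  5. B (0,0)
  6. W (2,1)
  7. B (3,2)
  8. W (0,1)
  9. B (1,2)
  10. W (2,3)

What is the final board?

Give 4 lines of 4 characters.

Move 1: B@(0,3) -> caps B=0 W=0
Move 2: W@(3,3) -> caps B=0 W=0
Move 3: B@(1,1) -> caps B=0 W=0
Move 4: W@(1,0) -> caps B=0 W=0
Move 5: B@(0,0) -> caps B=0 W=0
Move 6: W@(2,1) -> caps B=0 W=0
Move 7: B@(3,2) -> caps B=0 W=0
Move 8: W@(0,1) -> caps B=0 W=1
Move 9: B@(1,2) -> caps B=0 W=1
Move 10: W@(2,3) -> caps B=0 W=1

Answer: .W.B
WBB.
.W.W
..BW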